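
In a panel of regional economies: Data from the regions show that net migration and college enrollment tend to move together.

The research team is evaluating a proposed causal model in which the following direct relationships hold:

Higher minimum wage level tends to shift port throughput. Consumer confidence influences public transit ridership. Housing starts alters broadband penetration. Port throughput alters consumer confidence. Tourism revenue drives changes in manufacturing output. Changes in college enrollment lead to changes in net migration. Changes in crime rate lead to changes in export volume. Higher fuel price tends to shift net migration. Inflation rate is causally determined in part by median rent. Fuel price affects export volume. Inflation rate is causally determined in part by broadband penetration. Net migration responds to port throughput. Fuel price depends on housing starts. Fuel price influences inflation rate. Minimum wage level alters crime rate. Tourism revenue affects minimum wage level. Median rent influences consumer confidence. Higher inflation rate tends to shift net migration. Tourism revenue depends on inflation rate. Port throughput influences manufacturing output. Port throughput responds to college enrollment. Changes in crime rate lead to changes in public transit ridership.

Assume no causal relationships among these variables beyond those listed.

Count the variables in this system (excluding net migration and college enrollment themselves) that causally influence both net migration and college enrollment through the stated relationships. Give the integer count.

No listed variable has a causal path to both net migration and college enrollment, so there are no common causes.

0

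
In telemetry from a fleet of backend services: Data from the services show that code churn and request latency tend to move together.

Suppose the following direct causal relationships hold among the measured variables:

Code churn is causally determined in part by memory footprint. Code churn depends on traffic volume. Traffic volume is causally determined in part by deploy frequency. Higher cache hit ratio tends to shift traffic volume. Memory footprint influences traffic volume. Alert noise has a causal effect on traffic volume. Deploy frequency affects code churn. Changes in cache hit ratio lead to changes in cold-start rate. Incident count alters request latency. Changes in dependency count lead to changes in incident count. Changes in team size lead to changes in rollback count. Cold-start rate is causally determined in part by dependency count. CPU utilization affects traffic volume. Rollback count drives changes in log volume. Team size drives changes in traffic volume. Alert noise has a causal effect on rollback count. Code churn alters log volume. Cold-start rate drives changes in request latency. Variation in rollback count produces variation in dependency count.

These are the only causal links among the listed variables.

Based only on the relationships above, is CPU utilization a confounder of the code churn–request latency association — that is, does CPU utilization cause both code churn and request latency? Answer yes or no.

CPU utilization has no stated causal path to request latency. A confounder must cause both variables, so CPU utilization does not qualify.

no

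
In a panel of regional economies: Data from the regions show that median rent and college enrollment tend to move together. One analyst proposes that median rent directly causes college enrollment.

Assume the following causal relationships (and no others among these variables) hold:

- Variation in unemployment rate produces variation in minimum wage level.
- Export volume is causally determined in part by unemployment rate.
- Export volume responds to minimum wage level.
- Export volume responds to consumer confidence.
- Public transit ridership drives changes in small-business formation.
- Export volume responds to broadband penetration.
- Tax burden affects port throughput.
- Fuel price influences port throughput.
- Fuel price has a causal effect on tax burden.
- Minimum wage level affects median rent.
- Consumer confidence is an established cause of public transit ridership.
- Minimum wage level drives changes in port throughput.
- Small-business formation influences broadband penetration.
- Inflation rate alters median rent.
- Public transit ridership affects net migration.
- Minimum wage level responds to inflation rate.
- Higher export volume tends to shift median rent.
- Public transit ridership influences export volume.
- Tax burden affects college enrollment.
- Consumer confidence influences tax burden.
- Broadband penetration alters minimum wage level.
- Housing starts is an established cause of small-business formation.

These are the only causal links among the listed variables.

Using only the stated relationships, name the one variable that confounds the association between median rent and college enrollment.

consumer confidence

Consumer confidence has a causal path to median rent (consumer confidence → export volume → median rent) and a separate causal path to college enrollment (consumer confidence → tax burden → college enrollment), so it is a common cause of both.
No stated relationship gives median rent a causal route to college enrollment, so the correlation is explained by the shared upstream cause rather than a direct effect.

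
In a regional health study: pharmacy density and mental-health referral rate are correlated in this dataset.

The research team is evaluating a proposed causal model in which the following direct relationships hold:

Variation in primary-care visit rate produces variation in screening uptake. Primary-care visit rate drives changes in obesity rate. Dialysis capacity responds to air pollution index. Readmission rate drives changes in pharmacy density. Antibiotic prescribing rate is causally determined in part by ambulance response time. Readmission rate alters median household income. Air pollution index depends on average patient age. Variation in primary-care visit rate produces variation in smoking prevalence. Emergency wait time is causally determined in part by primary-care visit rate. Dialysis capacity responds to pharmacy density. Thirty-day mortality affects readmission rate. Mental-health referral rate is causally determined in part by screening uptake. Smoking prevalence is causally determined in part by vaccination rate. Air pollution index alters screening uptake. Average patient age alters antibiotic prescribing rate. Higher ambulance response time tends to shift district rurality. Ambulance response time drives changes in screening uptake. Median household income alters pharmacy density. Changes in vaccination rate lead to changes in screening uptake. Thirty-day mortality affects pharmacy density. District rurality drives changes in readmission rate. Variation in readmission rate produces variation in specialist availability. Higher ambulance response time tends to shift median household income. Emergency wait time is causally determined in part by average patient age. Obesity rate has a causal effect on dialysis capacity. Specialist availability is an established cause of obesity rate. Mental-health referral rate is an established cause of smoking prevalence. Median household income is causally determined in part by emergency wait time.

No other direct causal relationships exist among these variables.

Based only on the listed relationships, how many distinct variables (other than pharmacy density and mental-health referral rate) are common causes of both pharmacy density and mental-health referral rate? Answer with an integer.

3

The common causes are: ambulance response time (to pharmacy density via ambulance response time → median household income → pharmacy density; to mental-health referral rate via ambulance response time → screening uptake → mental-health referral rate); average patient age (to pharmacy density via average patient age → emergency wait time → median household income → pharmacy density; to mental-health referral rate via average patient age → air pollution index → screening uptake → mental-health referral rate); primary-care visit rate (to pharmacy density via primary-care visit rate → emergency wait time → median household income → pharmacy density; to mental-health referral rate via primary-care visit rate → screening uptake → mental-health referral rate).
Every other variable lacks a causal path to at least one of pharmacy density and mental-health referral rate.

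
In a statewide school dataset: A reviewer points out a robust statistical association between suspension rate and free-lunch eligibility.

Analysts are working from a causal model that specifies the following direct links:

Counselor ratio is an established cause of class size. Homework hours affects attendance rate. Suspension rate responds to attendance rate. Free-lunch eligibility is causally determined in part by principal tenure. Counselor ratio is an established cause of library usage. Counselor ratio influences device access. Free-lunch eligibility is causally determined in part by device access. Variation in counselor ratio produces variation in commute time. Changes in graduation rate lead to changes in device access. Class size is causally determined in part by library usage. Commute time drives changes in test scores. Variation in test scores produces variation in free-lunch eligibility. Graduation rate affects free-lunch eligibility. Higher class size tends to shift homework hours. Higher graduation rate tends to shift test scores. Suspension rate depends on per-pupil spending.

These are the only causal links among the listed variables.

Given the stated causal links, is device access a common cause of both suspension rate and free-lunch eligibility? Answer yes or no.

no

Device access has no stated causal path to suspension rate. A confounder must cause both variables, so device access does not qualify.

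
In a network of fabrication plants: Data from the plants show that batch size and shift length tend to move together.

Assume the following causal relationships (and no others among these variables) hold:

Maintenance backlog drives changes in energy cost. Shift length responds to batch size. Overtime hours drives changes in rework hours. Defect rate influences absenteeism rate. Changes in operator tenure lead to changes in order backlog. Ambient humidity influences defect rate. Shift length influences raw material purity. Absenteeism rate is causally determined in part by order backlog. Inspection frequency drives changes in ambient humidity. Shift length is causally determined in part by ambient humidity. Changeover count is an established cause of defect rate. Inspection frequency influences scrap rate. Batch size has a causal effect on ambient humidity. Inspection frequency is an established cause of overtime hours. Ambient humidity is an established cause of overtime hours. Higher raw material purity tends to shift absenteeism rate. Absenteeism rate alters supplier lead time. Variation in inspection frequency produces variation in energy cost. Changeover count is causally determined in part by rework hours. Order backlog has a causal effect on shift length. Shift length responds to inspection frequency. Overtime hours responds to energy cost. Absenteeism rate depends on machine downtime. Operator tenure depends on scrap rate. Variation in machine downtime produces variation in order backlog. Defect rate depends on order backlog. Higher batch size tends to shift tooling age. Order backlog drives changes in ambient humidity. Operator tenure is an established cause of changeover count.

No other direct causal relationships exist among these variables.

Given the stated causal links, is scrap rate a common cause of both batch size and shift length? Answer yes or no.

Scrap rate has no stated causal path to batch size. A confounder must cause both variables, so scrap rate does not qualify.

no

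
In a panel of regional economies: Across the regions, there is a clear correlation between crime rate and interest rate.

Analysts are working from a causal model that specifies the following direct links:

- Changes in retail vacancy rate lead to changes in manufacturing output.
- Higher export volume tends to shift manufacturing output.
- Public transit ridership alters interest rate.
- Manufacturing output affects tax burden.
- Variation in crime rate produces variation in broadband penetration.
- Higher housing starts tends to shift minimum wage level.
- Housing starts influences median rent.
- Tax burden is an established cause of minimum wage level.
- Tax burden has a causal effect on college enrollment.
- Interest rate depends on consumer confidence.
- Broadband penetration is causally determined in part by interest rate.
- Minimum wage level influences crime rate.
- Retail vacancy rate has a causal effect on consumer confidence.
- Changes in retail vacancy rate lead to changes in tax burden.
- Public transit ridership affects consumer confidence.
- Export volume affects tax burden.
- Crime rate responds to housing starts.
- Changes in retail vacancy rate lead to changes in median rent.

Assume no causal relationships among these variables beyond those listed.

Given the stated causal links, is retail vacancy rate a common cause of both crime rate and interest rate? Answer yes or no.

yes

Retail vacancy rate has a causal path to crime rate (retail vacancy rate → tax burden → minimum wage level → crime rate) and to interest rate (retail vacancy rate → consumer confidence → interest rate), so it is a common cause of both — a confounder.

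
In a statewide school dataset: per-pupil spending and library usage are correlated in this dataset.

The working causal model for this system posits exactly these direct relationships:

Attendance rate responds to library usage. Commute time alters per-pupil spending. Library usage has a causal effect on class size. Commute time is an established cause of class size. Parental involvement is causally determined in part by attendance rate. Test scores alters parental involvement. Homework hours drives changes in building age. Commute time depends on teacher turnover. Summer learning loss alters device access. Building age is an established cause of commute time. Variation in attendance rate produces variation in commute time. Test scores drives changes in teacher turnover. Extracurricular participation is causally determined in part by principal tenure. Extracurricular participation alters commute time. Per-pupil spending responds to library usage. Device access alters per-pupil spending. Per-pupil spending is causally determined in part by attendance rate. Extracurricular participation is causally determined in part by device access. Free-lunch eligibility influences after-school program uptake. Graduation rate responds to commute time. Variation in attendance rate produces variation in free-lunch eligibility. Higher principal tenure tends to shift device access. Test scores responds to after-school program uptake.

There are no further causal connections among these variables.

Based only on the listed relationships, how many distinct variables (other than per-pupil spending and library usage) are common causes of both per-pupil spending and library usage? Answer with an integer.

0

No listed variable has a causal path to both per-pupil spending and library usage, so there are no common causes.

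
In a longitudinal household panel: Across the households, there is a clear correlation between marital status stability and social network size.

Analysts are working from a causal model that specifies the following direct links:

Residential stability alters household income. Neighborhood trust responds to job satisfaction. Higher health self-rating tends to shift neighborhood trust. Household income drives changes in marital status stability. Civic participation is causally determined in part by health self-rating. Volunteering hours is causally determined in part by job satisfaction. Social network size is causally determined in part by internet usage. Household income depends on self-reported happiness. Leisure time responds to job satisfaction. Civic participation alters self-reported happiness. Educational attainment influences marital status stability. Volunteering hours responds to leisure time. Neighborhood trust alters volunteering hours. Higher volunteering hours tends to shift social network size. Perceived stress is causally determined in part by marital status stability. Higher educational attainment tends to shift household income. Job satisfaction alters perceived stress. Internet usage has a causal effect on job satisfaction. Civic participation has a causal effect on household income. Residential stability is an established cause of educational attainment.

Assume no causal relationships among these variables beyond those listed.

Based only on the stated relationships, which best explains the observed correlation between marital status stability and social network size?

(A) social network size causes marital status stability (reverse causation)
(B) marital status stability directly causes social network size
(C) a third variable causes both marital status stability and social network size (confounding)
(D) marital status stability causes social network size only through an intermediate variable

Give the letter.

C

Health self-rating causes marital status stability (health self-rating → civic participation → household income → marital status stability) and social network size (health self-rating → neighborhood trust → volunteering hours → social network size) — a common cause creating the correlation.
There is no stated path from marital status stability to social network size or from social network size to marital status stability, so neither direct nor reverse causation applies.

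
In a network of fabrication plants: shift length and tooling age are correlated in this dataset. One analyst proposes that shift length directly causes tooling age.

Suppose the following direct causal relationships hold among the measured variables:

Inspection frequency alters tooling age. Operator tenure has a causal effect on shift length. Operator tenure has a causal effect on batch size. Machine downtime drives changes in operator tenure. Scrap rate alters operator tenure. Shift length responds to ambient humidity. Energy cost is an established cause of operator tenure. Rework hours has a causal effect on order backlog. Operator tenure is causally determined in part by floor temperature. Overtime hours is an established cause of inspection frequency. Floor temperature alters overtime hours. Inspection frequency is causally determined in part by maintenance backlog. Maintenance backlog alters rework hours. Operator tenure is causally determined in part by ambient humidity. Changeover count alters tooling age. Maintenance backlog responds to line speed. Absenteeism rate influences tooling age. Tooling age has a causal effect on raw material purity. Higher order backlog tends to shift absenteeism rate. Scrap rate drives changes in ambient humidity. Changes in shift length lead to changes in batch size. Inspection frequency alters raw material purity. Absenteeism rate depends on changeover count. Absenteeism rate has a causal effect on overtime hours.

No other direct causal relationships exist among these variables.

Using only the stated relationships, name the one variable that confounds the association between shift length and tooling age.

Floor temperature has a causal path to shift length (floor temperature → operator tenure → shift length) and a separate causal path to tooling age (floor temperature → overtime hours → inspection frequency → tooling age), so it is a common cause of both.
No stated relationship gives shift length a causal route to tooling age, so the correlation is explained by the shared upstream cause rather than a direct effect.

floor temperature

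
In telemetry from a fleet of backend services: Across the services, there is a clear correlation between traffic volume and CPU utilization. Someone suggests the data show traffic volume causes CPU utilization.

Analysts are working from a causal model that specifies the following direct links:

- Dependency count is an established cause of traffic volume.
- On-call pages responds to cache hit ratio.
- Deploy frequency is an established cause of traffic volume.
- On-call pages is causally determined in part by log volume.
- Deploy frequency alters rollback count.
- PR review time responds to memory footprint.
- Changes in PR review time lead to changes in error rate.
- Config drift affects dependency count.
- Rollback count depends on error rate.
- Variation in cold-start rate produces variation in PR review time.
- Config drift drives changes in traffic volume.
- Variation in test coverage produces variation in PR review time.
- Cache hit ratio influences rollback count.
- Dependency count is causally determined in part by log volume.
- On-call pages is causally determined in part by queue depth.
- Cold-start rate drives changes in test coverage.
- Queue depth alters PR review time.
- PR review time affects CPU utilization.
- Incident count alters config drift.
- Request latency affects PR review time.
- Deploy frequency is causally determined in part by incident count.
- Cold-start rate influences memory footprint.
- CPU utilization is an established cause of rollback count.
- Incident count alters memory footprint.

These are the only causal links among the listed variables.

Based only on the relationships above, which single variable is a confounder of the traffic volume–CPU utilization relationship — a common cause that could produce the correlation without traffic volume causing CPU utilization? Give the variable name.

Incident count has a causal path to traffic volume (incident count → config drift → traffic volume) and a separate causal path to CPU utilization (incident count → memory footprint → PR review time → CPU utilization), so it is a common cause of both.
No stated relationship gives traffic volume a causal route to CPU utilization, so the correlation is explained by the shared upstream cause rather than a direct effect.

incident count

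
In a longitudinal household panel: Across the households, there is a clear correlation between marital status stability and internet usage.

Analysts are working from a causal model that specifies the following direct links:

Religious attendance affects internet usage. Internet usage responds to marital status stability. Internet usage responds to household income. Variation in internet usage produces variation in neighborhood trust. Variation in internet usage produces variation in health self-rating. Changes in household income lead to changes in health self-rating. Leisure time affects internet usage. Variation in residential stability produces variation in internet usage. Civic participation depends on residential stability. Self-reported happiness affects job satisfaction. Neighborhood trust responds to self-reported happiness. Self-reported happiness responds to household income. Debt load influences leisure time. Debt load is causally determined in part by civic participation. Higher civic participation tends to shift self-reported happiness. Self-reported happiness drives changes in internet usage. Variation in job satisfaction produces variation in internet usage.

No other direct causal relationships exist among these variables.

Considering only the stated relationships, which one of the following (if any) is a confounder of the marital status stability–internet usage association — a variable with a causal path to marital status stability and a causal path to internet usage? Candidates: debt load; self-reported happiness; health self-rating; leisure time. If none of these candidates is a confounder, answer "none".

none

None of the listed candidates has causal paths to both marital status stability and internet usage in the stated relationships, so none is a common cause.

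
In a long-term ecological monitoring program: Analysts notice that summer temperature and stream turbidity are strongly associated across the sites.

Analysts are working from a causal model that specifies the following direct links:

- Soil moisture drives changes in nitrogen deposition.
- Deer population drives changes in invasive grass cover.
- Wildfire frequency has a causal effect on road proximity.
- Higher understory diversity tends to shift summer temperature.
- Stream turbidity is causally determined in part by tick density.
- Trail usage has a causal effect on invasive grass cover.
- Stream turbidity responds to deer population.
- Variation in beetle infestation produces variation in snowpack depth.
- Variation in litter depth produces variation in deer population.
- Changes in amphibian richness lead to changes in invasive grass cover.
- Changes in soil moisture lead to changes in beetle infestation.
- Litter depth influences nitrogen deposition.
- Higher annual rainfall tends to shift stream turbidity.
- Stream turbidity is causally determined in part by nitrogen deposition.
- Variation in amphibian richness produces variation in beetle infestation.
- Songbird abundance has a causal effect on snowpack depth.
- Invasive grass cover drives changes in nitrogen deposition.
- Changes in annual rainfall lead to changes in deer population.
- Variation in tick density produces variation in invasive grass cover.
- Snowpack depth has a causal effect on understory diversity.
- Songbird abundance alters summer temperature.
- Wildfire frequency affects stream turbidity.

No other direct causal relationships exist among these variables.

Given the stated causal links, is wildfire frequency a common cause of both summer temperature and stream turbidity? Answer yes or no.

no

Wildfire frequency has no stated causal path to summer temperature. A confounder must cause both variables, so wildfire frequency does not qualify.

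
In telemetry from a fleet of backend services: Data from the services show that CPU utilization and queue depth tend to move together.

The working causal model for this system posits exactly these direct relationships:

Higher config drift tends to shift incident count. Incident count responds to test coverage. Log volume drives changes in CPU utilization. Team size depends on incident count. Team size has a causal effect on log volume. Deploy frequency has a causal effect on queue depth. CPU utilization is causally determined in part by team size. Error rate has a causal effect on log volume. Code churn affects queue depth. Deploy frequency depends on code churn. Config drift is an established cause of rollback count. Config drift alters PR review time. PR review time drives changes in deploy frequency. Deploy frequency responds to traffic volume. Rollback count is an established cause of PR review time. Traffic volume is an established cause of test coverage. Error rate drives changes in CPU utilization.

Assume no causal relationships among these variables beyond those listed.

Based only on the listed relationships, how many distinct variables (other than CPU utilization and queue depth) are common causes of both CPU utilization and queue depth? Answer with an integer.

The common causes are: config drift (to CPU utilization via config drift → incident count → team size → CPU utilization; to queue depth via config drift → PR review time → deploy frequency → queue depth); traffic volume (to CPU utilization via traffic volume → test coverage → incident count → team size → CPU utilization; to queue depth via traffic volume → deploy frequency → queue depth).
Every other variable lacks a causal path to at least one of CPU utilization and queue depth.

2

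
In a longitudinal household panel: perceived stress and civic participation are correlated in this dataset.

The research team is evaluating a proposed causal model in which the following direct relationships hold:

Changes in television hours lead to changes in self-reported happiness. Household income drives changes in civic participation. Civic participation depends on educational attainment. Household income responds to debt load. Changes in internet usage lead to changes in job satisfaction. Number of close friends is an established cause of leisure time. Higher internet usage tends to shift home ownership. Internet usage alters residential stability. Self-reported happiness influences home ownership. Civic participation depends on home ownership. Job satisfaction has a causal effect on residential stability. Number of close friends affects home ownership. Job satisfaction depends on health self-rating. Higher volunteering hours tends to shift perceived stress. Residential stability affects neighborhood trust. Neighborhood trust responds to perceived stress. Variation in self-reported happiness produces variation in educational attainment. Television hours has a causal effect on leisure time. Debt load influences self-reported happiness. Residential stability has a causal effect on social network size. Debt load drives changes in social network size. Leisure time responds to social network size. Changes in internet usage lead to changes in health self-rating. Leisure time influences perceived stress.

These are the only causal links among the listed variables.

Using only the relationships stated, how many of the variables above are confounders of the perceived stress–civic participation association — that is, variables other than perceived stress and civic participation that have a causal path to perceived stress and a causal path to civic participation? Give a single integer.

The common causes are: debt load (to perceived stress via debt load → social network size → leisure time → perceived stress; to civic participation via debt load → household income → civic participation); internet usage (to perceived stress via internet usage → residential stability → social network size → leisure time → perceived stress; to civic participation via internet usage → home ownership → civic participation); number of close friends (to perceived stress via number of close friends → leisure time → perceived stress; to civic participation via number of close friends → home ownership → civic participation); television hours (to perceived stress via television hours → leisure time → perceived stress; to civic participation via television hours → self-reported happiness → home ownership → civic participation).
Every other variable lacks a causal path to at least one of perceived stress and civic participation.

4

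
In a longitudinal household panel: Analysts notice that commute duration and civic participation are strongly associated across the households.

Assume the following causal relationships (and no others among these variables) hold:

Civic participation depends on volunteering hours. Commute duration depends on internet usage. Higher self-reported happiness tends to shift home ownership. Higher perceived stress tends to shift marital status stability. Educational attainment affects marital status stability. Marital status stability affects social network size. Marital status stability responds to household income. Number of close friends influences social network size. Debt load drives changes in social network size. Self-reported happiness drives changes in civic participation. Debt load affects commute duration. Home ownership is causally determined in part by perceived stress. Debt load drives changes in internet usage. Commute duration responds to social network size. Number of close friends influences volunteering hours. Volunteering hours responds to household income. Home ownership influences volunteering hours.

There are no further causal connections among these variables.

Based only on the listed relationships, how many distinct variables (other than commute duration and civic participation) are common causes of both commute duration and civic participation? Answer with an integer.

3

The common causes are: household income (to commute duration via household income → marital status stability → social network size → commute duration; to civic participation via household income → volunteering hours → civic participation); number of close friends (to commute duration via number of close friends → social network size → commute duration; to civic participation via number of close friends → volunteering hours → civic participation); perceived stress (to commute duration via perceived stress → marital status stability → social network size → commute duration; to civic participation via perceived stress → home ownership → volunteering hours → civic participation).
Every other variable lacks a causal path to at least one of commute duration and civic participation.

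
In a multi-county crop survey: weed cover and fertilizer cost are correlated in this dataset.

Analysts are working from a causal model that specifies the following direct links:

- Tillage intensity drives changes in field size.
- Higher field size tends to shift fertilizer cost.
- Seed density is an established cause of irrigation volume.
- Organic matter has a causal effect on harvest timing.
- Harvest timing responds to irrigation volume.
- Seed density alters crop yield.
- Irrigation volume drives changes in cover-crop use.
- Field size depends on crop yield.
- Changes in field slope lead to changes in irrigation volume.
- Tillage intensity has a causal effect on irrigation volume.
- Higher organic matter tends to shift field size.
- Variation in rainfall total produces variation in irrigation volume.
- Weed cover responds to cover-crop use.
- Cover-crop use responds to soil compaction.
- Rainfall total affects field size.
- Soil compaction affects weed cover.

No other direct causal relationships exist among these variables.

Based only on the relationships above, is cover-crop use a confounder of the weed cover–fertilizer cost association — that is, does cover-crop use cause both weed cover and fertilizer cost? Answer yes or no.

Cover-crop use has no stated causal path to fertilizer cost. A confounder must cause both variables, so cover-crop use does not qualify.

no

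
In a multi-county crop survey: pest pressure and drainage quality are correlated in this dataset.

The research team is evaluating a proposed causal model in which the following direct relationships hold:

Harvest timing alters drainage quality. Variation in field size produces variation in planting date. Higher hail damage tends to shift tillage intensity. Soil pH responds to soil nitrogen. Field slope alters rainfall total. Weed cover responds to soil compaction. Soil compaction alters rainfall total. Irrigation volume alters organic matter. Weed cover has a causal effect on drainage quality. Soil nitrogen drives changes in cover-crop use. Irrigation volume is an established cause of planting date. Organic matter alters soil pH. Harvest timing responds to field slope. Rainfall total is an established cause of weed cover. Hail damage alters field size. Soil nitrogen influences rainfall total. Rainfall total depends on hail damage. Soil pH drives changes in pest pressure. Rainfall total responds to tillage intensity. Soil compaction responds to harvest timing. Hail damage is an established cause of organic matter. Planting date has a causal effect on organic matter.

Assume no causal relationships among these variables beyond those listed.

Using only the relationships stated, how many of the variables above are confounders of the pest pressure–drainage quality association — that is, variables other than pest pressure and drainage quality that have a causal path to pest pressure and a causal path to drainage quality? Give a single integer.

The common causes are: hail damage (to pest pressure via hail damage → organic matter → soil pH → pest pressure; to drainage quality via hail damage → rainfall total → weed cover → drainage quality); soil nitrogen (to pest pressure via soil nitrogen → soil pH → pest pressure; to drainage quality via soil nitrogen → rainfall total → weed cover → drainage quality).
Every other variable lacks a causal path to at least one of pest pressure and drainage quality.

2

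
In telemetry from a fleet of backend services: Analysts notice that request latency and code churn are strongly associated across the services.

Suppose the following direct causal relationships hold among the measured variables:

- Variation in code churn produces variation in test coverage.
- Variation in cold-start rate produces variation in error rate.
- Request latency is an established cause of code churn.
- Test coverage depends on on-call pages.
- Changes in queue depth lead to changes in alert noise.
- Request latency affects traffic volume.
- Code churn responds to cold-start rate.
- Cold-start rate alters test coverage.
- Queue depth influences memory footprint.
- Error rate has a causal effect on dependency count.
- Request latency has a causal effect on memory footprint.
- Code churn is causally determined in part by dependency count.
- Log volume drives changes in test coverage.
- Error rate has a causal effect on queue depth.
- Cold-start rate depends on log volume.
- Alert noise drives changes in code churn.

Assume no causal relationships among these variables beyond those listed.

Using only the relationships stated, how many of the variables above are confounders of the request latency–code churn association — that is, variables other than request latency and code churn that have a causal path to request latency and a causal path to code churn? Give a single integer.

0

No listed variable has a causal path to both request latency and code churn, so there are no common causes.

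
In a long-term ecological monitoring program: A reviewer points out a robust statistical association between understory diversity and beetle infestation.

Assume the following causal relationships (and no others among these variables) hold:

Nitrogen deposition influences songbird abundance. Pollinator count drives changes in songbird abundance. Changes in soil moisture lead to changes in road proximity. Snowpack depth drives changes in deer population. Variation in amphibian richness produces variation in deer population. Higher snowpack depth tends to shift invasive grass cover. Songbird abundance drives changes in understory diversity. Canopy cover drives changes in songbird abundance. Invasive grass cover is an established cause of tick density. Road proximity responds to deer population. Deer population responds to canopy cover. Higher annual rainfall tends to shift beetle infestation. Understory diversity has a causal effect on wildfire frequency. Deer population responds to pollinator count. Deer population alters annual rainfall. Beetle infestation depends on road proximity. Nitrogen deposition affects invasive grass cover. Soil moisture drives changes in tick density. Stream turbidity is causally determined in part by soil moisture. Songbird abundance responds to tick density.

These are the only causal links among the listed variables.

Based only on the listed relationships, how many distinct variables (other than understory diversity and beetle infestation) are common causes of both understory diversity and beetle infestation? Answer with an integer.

The common causes are: canopy cover (to understory diversity via canopy cover → songbird abundance → understory diversity; to beetle infestation via canopy cover → deer population → road proximity → beetle infestation); pollinator count (to understory diversity via pollinator count → songbird abundance → understory diversity; to beetle infestation via pollinator count → deer population → road proximity → beetle infestation); snowpack depth (to understory diversity via snowpack depth → invasive grass cover → tick density → songbird abundance → understory diversity; to beetle infestation via snowpack depth → deer population → road proximity → beetle infestation); soil moisture (to understory diversity via soil moisture → tick density → songbird abundance → understory diversity; to beetle infestation via soil moisture → road proximity → beetle infestation).
Every other variable lacks a causal path to at least one of understory diversity and beetle infestation.

4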